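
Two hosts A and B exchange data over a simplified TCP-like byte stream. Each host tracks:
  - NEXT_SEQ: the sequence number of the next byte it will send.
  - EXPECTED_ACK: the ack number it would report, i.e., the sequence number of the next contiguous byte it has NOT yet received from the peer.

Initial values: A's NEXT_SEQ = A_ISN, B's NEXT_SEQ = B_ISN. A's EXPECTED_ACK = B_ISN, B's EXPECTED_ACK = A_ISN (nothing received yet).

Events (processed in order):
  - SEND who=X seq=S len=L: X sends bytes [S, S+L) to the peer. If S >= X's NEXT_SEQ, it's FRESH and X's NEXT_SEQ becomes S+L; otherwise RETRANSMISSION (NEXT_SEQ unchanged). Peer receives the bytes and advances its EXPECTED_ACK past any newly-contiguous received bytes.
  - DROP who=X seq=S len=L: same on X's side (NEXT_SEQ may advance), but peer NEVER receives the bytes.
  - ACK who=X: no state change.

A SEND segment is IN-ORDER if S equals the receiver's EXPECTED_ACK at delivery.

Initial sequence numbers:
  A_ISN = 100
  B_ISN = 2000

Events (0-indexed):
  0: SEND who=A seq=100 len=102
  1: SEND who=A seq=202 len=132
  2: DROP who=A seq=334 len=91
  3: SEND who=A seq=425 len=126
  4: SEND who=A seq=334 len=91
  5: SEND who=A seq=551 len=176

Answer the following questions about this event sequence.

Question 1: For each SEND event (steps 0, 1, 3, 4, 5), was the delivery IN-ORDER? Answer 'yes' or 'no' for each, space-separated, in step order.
Answer: yes yes no yes yes

Derivation:
Step 0: SEND seq=100 -> in-order
Step 1: SEND seq=202 -> in-order
Step 3: SEND seq=425 -> out-of-order
Step 4: SEND seq=334 -> in-order
Step 5: SEND seq=551 -> in-order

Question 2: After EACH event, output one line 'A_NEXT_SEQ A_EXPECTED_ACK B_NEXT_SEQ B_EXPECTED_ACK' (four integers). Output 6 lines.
202 2000 2000 202
334 2000 2000 334
425 2000 2000 334
551 2000 2000 334
551 2000 2000 551
727 2000 2000 727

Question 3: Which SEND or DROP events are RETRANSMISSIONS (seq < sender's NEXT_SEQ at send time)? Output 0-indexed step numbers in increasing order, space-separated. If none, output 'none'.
Step 0: SEND seq=100 -> fresh
Step 1: SEND seq=202 -> fresh
Step 2: DROP seq=334 -> fresh
Step 3: SEND seq=425 -> fresh
Step 4: SEND seq=334 -> retransmit
Step 5: SEND seq=551 -> fresh

Answer: 4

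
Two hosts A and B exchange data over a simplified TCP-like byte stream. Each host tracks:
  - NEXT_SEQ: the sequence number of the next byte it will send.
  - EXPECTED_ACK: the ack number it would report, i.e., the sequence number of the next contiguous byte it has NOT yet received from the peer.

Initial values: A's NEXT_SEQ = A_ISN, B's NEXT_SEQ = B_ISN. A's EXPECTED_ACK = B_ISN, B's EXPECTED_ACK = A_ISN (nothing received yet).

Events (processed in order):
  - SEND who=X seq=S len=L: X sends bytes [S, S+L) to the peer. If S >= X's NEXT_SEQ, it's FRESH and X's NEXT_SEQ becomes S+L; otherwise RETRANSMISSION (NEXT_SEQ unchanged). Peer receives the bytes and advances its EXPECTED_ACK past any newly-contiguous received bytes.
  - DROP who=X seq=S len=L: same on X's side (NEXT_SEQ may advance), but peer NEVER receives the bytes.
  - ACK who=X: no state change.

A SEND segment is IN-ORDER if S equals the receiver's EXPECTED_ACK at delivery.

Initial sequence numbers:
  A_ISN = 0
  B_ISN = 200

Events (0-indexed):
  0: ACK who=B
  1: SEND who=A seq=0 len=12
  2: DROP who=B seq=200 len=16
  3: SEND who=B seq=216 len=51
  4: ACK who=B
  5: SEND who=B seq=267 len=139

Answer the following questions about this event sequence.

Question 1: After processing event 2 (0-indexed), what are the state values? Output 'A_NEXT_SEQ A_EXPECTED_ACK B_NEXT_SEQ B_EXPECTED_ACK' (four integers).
After event 0: A_seq=0 A_ack=200 B_seq=200 B_ack=0
After event 1: A_seq=12 A_ack=200 B_seq=200 B_ack=12
After event 2: A_seq=12 A_ack=200 B_seq=216 B_ack=12

12 200 216 12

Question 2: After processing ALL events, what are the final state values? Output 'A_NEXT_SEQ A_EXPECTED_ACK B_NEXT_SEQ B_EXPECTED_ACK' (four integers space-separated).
Answer: 12 200 406 12

Derivation:
After event 0: A_seq=0 A_ack=200 B_seq=200 B_ack=0
After event 1: A_seq=12 A_ack=200 B_seq=200 B_ack=12
After event 2: A_seq=12 A_ack=200 B_seq=216 B_ack=12
After event 3: A_seq=12 A_ack=200 B_seq=267 B_ack=12
After event 4: A_seq=12 A_ack=200 B_seq=267 B_ack=12
After event 5: A_seq=12 A_ack=200 B_seq=406 B_ack=12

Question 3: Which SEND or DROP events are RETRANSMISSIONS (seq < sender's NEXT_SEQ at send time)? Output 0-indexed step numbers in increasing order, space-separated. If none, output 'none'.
Answer: none

Derivation:
Step 1: SEND seq=0 -> fresh
Step 2: DROP seq=200 -> fresh
Step 3: SEND seq=216 -> fresh
Step 5: SEND seq=267 -> fresh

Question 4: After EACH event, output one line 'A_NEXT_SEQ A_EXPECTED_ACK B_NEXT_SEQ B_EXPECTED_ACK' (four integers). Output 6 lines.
0 200 200 0
12 200 200 12
12 200 216 12
12 200 267 12
12 200 267 12
12 200 406 12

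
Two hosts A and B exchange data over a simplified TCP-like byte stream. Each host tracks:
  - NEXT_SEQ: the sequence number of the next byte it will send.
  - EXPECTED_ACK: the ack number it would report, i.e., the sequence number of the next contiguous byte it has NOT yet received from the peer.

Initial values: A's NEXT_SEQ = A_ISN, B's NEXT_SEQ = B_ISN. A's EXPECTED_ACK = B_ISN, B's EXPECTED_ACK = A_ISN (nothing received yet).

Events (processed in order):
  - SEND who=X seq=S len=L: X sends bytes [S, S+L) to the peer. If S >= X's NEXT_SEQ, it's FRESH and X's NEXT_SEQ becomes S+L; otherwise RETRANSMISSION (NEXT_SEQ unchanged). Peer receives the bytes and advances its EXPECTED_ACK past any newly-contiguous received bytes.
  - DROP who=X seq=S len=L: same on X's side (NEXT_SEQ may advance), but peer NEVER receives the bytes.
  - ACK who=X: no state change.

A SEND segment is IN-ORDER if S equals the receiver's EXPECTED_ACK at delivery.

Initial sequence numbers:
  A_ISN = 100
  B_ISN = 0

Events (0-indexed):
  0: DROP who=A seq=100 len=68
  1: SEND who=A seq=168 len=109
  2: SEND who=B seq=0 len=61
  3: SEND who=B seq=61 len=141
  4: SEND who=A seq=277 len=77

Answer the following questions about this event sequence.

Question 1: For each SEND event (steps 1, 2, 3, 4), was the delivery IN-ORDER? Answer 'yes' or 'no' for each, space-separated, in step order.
Step 1: SEND seq=168 -> out-of-order
Step 2: SEND seq=0 -> in-order
Step 3: SEND seq=61 -> in-order
Step 4: SEND seq=277 -> out-of-order

Answer: no yes yes no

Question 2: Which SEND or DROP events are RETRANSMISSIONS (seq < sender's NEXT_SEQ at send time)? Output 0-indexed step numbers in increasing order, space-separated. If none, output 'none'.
Answer: none

Derivation:
Step 0: DROP seq=100 -> fresh
Step 1: SEND seq=168 -> fresh
Step 2: SEND seq=0 -> fresh
Step 3: SEND seq=61 -> fresh
Step 4: SEND seq=277 -> fresh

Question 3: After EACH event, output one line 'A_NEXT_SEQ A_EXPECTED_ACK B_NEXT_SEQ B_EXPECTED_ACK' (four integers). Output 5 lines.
168 0 0 100
277 0 0 100
277 61 61 100
277 202 202 100
354 202 202 100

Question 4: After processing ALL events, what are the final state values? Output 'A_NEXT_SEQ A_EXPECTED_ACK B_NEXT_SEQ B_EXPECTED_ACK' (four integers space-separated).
Answer: 354 202 202 100

Derivation:
After event 0: A_seq=168 A_ack=0 B_seq=0 B_ack=100
After event 1: A_seq=277 A_ack=0 B_seq=0 B_ack=100
After event 2: A_seq=277 A_ack=61 B_seq=61 B_ack=100
After event 3: A_seq=277 A_ack=202 B_seq=202 B_ack=100
After event 4: A_seq=354 A_ack=202 B_seq=202 B_ack=100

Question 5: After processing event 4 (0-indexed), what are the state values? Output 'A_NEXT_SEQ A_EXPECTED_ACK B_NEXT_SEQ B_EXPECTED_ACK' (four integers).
After event 0: A_seq=168 A_ack=0 B_seq=0 B_ack=100
After event 1: A_seq=277 A_ack=0 B_seq=0 B_ack=100
After event 2: A_seq=277 A_ack=61 B_seq=61 B_ack=100
After event 3: A_seq=277 A_ack=202 B_seq=202 B_ack=100
After event 4: A_seq=354 A_ack=202 B_seq=202 B_ack=100

354 202 202 100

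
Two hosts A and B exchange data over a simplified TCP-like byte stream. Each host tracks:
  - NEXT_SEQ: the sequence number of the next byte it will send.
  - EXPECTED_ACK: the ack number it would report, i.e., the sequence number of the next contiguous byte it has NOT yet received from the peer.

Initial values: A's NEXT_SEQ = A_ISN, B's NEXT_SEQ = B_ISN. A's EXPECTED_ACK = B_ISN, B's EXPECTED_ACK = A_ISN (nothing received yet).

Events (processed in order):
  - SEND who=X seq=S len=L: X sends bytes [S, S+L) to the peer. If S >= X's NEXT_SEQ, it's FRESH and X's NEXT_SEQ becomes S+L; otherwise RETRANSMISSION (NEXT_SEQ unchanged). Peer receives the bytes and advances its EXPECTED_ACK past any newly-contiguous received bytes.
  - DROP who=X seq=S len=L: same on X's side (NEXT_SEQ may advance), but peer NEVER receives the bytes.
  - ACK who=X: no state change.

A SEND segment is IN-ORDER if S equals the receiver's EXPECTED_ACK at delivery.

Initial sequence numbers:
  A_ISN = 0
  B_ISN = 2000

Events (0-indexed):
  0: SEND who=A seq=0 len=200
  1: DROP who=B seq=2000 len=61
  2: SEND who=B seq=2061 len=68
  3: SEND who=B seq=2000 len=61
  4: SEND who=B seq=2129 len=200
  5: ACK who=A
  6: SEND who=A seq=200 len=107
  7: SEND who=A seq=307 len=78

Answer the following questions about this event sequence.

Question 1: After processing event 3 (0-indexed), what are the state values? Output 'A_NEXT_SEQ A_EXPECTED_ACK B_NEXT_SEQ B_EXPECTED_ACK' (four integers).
After event 0: A_seq=200 A_ack=2000 B_seq=2000 B_ack=200
After event 1: A_seq=200 A_ack=2000 B_seq=2061 B_ack=200
After event 2: A_seq=200 A_ack=2000 B_seq=2129 B_ack=200
After event 3: A_seq=200 A_ack=2129 B_seq=2129 B_ack=200

200 2129 2129 200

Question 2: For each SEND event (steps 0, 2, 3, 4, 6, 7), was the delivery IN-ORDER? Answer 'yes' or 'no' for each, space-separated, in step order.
Answer: yes no yes yes yes yes

Derivation:
Step 0: SEND seq=0 -> in-order
Step 2: SEND seq=2061 -> out-of-order
Step 3: SEND seq=2000 -> in-order
Step 4: SEND seq=2129 -> in-order
Step 6: SEND seq=200 -> in-order
Step 7: SEND seq=307 -> in-order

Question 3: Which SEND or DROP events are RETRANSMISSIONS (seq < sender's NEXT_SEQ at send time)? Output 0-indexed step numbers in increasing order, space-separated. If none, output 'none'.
Answer: 3

Derivation:
Step 0: SEND seq=0 -> fresh
Step 1: DROP seq=2000 -> fresh
Step 2: SEND seq=2061 -> fresh
Step 3: SEND seq=2000 -> retransmit
Step 4: SEND seq=2129 -> fresh
Step 6: SEND seq=200 -> fresh
Step 7: SEND seq=307 -> fresh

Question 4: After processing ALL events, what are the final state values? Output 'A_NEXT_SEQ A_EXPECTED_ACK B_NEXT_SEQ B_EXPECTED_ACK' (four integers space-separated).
Answer: 385 2329 2329 385

Derivation:
After event 0: A_seq=200 A_ack=2000 B_seq=2000 B_ack=200
After event 1: A_seq=200 A_ack=2000 B_seq=2061 B_ack=200
After event 2: A_seq=200 A_ack=2000 B_seq=2129 B_ack=200
After event 3: A_seq=200 A_ack=2129 B_seq=2129 B_ack=200
After event 4: A_seq=200 A_ack=2329 B_seq=2329 B_ack=200
After event 5: A_seq=200 A_ack=2329 B_seq=2329 B_ack=200
After event 6: A_seq=307 A_ack=2329 B_seq=2329 B_ack=307
After event 7: A_seq=385 A_ack=2329 B_seq=2329 B_ack=385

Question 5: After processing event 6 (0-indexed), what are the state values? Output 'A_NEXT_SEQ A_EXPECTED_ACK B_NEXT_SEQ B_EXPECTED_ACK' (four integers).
After event 0: A_seq=200 A_ack=2000 B_seq=2000 B_ack=200
After event 1: A_seq=200 A_ack=2000 B_seq=2061 B_ack=200
After event 2: A_seq=200 A_ack=2000 B_seq=2129 B_ack=200
After event 3: A_seq=200 A_ack=2129 B_seq=2129 B_ack=200
After event 4: A_seq=200 A_ack=2329 B_seq=2329 B_ack=200
After event 5: A_seq=200 A_ack=2329 B_seq=2329 B_ack=200
After event 6: A_seq=307 A_ack=2329 B_seq=2329 B_ack=307

307 2329 2329 307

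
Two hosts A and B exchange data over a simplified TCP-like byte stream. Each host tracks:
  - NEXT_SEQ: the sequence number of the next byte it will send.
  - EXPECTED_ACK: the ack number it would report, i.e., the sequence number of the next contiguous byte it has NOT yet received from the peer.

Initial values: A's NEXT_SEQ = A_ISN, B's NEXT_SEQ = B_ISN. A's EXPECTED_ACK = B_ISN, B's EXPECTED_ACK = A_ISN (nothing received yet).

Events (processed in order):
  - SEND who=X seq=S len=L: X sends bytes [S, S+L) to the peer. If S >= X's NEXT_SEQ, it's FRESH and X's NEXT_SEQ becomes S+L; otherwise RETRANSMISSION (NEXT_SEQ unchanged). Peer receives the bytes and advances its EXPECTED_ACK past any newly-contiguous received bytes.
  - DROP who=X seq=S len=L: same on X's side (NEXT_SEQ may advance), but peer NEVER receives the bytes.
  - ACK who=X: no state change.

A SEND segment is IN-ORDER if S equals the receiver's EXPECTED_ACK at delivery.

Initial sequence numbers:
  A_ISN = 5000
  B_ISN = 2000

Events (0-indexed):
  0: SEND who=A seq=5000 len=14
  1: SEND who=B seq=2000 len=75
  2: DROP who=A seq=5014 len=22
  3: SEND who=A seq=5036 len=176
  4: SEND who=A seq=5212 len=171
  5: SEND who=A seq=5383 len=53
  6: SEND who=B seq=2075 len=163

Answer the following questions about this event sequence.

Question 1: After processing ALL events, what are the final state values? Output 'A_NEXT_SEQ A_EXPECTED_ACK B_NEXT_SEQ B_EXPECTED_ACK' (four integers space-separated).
Answer: 5436 2238 2238 5014

Derivation:
After event 0: A_seq=5014 A_ack=2000 B_seq=2000 B_ack=5014
After event 1: A_seq=5014 A_ack=2075 B_seq=2075 B_ack=5014
After event 2: A_seq=5036 A_ack=2075 B_seq=2075 B_ack=5014
After event 3: A_seq=5212 A_ack=2075 B_seq=2075 B_ack=5014
After event 4: A_seq=5383 A_ack=2075 B_seq=2075 B_ack=5014
After event 5: A_seq=5436 A_ack=2075 B_seq=2075 B_ack=5014
After event 6: A_seq=5436 A_ack=2238 B_seq=2238 B_ack=5014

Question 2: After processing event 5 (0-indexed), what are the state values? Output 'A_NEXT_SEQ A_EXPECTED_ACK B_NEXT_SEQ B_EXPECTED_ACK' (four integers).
After event 0: A_seq=5014 A_ack=2000 B_seq=2000 B_ack=5014
After event 1: A_seq=5014 A_ack=2075 B_seq=2075 B_ack=5014
After event 2: A_seq=5036 A_ack=2075 B_seq=2075 B_ack=5014
After event 3: A_seq=5212 A_ack=2075 B_seq=2075 B_ack=5014
After event 4: A_seq=5383 A_ack=2075 B_seq=2075 B_ack=5014
After event 5: A_seq=5436 A_ack=2075 B_seq=2075 B_ack=5014

5436 2075 2075 5014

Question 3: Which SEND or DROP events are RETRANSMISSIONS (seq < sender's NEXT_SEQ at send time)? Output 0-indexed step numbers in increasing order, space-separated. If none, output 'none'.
Answer: none

Derivation:
Step 0: SEND seq=5000 -> fresh
Step 1: SEND seq=2000 -> fresh
Step 2: DROP seq=5014 -> fresh
Step 3: SEND seq=5036 -> fresh
Step 4: SEND seq=5212 -> fresh
Step 5: SEND seq=5383 -> fresh
Step 6: SEND seq=2075 -> fresh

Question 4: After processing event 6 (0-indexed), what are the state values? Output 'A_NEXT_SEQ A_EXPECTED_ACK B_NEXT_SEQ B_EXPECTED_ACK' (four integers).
After event 0: A_seq=5014 A_ack=2000 B_seq=2000 B_ack=5014
After event 1: A_seq=5014 A_ack=2075 B_seq=2075 B_ack=5014
After event 2: A_seq=5036 A_ack=2075 B_seq=2075 B_ack=5014
After event 3: A_seq=5212 A_ack=2075 B_seq=2075 B_ack=5014
After event 4: A_seq=5383 A_ack=2075 B_seq=2075 B_ack=5014
After event 5: A_seq=5436 A_ack=2075 B_seq=2075 B_ack=5014
After event 6: A_seq=5436 A_ack=2238 B_seq=2238 B_ack=5014

5436 2238 2238 5014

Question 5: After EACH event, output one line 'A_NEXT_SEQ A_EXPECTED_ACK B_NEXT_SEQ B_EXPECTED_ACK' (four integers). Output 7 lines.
5014 2000 2000 5014
5014 2075 2075 5014
5036 2075 2075 5014
5212 2075 2075 5014
5383 2075 2075 5014
5436 2075 2075 5014
5436 2238 2238 5014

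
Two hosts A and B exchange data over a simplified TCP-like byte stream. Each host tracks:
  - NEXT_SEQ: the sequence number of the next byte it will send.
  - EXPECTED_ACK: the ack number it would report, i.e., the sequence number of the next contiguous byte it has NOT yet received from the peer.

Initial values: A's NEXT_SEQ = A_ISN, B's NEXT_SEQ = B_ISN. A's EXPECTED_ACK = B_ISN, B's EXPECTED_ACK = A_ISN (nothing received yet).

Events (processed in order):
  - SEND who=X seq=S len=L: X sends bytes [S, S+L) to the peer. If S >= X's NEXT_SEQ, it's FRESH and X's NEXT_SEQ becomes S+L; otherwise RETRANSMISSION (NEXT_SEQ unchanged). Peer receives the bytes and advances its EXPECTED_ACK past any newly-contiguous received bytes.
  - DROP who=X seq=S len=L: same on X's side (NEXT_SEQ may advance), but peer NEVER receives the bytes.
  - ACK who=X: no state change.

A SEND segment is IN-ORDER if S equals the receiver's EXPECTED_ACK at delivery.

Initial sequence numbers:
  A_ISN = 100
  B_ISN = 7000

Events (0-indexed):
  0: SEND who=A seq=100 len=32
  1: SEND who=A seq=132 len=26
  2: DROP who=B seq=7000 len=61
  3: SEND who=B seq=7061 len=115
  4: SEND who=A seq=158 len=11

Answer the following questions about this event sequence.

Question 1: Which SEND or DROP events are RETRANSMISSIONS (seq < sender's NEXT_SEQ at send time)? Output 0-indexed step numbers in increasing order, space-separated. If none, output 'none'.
Answer: none

Derivation:
Step 0: SEND seq=100 -> fresh
Step 1: SEND seq=132 -> fresh
Step 2: DROP seq=7000 -> fresh
Step 3: SEND seq=7061 -> fresh
Step 4: SEND seq=158 -> fresh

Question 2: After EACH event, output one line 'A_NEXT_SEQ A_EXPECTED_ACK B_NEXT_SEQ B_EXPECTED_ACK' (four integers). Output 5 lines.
132 7000 7000 132
158 7000 7000 158
158 7000 7061 158
158 7000 7176 158
169 7000 7176 169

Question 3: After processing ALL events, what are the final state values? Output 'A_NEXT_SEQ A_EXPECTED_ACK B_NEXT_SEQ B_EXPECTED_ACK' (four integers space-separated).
Answer: 169 7000 7176 169

Derivation:
After event 0: A_seq=132 A_ack=7000 B_seq=7000 B_ack=132
After event 1: A_seq=158 A_ack=7000 B_seq=7000 B_ack=158
After event 2: A_seq=158 A_ack=7000 B_seq=7061 B_ack=158
After event 3: A_seq=158 A_ack=7000 B_seq=7176 B_ack=158
After event 4: A_seq=169 A_ack=7000 B_seq=7176 B_ack=169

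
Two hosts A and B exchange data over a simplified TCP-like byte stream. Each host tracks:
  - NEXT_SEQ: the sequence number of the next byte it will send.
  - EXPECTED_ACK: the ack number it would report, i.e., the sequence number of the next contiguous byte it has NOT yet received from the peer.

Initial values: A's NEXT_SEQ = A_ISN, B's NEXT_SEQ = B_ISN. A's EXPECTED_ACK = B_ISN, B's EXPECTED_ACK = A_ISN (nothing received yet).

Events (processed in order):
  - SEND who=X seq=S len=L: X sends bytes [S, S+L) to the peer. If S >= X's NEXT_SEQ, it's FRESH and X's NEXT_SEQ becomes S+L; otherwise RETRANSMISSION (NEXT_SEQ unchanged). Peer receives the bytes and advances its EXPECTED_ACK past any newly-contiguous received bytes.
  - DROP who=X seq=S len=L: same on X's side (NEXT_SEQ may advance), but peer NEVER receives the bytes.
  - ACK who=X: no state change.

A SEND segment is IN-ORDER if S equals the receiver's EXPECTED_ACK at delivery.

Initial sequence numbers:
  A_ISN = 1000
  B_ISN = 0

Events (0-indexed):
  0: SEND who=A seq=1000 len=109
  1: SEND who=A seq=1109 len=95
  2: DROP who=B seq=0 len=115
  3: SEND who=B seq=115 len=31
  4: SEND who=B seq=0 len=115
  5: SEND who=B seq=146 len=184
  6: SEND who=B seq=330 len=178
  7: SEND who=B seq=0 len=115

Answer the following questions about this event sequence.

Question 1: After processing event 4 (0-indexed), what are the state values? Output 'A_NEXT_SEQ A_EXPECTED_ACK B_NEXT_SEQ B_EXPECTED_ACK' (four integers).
After event 0: A_seq=1109 A_ack=0 B_seq=0 B_ack=1109
After event 1: A_seq=1204 A_ack=0 B_seq=0 B_ack=1204
After event 2: A_seq=1204 A_ack=0 B_seq=115 B_ack=1204
After event 3: A_seq=1204 A_ack=0 B_seq=146 B_ack=1204
After event 4: A_seq=1204 A_ack=146 B_seq=146 B_ack=1204

1204 146 146 1204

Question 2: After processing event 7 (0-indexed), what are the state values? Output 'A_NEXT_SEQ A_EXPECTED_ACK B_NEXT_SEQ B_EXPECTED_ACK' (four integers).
After event 0: A_seq=1109 A_ack=0 B_seq=0 B_ack=1109
After event 1: A_seq=1204 A_ack=0 B_seq=0 B_ack=1204
After event 2: A_seq=1204 A_ack=0 B_seq=115 B_ack=1204
After event 3: A_seq=1204 A_ack=0 B_seq=146 B_ack=1204
After event 4: A_seq=1204 A_ack=146 B_seq=146 B_ack=1204
After event 5: A_seq=1204 A_ack=330 B_seq=330 B_ack=1204
After event 6: A_seq=1204 A_ack=508 B_seq=508 B_ack=1204
After event 7: A_seq=1204 A_ack=508 B_seq=508 B_ack=1204

1204 508 508 1204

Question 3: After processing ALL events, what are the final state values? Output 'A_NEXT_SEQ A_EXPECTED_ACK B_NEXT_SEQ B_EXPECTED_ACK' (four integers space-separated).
After event 0: A_seq=1109 A_ack=0 B_seq=0 B_ack=1109
After event 1: A_seq=1204 A_ack=0 B_seq=0 B_ack=1204
After event 2: A_seq=1204 A_ack=0 B_seq=115 B_ack=1204
After event 3: A_seq=1204 A_ack=0 B_seq=146 B_ack=1204
After event 4: A_seq=1204 A_ack=146 B_seq=146 B_ack=1204
After event 5: A_seq=1204 A_ack=330 B_seq=330 B_ack=1204
After event 6: A_seq=1204 A_ack=508 B_seq=508 B_ack=1204
After event 7: A_seq=1204 A_ack=508 B_seq=508 B_ack=1204

Answer: 1204 508 508 1204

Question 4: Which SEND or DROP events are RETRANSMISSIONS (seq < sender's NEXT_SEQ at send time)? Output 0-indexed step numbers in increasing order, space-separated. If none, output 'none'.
Answer: 4 7

Derivation:
Step 0: SEND seq=1000 -> fresh
Step 1: SEND seq=1109 -> fresh
Step 2: DROP seq=0 -> fresh
Step 3: SEND seq=115 -> fresh
Step 4: SEND seq=0 -> retransmit
Step 5: SEND seq=146 -> fresh
Step 6: SEND seq=330 -> fresh
Step 7: SEND seq=0 -> retransmit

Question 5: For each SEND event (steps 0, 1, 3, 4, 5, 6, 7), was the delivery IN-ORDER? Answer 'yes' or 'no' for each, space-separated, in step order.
Answer: yes yes no yes yes yes no

Derivation:
Step 0: SEND seq=1000 -> in-order
Step 1: SEND seq=1109 -> in-order
Step 3: SEND seq=115 -> out-of-order
Step 4: SEND seq=0 -> in-order
Step 5: SEND seq=146 -> in-order
Step 6: SEND seq=330 -> in-order
Step 7: SEND seq=0 -> out-of-order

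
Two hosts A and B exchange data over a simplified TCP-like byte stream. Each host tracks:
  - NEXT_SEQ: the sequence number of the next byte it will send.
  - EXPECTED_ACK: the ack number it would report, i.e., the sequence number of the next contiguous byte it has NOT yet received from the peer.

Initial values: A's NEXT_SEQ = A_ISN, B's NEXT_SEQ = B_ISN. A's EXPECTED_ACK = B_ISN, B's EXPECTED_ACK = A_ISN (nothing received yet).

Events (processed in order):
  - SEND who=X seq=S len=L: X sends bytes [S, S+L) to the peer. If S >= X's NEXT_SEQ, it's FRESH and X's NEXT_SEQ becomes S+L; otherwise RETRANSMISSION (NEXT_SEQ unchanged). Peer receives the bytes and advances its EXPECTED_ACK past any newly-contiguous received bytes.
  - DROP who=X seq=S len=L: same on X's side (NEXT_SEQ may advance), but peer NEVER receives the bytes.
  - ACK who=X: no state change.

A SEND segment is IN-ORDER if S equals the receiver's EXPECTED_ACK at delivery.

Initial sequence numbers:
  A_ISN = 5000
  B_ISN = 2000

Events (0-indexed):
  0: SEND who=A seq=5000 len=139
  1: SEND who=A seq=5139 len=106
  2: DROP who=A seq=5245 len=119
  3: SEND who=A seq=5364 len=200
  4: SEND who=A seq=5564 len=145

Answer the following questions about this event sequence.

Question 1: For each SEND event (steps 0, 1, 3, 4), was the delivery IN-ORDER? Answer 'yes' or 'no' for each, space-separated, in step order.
Step 0: SEND seq=5000 -> in-order
Step 1: SEND seq=5139 -> in-order
Step 3: SEND seq=5364 -> out-of-order
Step 4: SEND seq=5564 -> out-of-order

Answer: yes yes no no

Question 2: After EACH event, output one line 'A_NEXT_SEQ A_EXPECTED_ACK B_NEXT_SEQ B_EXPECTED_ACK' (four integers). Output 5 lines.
5139 2000 2000 5139
5245 2000 2000 5245
5364 2000 2000 5245
5564 2000 2000 5245
5709 2000 2000 5245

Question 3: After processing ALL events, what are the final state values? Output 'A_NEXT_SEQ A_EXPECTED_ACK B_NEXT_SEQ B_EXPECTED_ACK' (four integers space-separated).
After event 0: A_seq=5139 A_ack=2000 B_seq=2000 B_ack=5139
After event 1: A_seq=5245 A_ack=2000 B_seq=2000 B_ack=5245
After event 2: A_seq=5364 A_ack=2000 B_seq=2000 B_ack=5245
After event 3: A_seq=5564 A_ack=2000 B_seq=2000 B_ack=5245
After event 4: A_seq=5709 A_ack=2000 B_seq=2000 B_ack=5245

Answer: 5709 2000 2000 5245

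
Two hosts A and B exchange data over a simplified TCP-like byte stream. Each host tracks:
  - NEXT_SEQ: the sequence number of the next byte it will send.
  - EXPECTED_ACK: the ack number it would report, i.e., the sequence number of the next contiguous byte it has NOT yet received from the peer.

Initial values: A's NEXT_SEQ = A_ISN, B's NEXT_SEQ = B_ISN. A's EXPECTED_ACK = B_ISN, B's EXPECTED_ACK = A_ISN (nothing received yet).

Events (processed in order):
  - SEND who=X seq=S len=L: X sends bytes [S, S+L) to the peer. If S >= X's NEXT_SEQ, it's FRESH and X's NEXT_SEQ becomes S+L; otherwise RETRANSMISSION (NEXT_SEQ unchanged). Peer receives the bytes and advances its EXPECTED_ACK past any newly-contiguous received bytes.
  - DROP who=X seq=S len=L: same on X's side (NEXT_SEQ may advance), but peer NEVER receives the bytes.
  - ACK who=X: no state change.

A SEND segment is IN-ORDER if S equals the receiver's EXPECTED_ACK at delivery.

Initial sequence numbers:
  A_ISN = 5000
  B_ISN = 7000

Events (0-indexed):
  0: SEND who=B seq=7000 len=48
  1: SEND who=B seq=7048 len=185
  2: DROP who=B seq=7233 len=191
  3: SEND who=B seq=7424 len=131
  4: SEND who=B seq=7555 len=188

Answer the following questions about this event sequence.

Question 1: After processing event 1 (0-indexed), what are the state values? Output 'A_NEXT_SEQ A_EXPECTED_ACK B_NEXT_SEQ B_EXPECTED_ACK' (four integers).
After event 0: A_seq=5000 A_ack=7048 B_seq=7048 B_ack=5000
After event 1: A_seq=5000 A_ack=7233 B_seq=7233 B_ack=5000

5000 7233 7233 5000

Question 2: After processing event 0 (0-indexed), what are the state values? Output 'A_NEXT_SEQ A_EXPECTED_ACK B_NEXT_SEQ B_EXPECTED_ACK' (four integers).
After event 0: A_seq=5000 A_ack=7048 B_seq=7048 B_ack=5000

5000 7048 7048 5000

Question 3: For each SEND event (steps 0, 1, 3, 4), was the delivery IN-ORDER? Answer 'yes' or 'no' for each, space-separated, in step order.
Step 0: SEND seq=7000 -> in-order
Step 1: SEND seq=7048 -> in-order
Step 3: SEND seq=7424 -> out-of-order
Step 4: SEND seq=7555 -> out-of-order

Answer: yes yes no no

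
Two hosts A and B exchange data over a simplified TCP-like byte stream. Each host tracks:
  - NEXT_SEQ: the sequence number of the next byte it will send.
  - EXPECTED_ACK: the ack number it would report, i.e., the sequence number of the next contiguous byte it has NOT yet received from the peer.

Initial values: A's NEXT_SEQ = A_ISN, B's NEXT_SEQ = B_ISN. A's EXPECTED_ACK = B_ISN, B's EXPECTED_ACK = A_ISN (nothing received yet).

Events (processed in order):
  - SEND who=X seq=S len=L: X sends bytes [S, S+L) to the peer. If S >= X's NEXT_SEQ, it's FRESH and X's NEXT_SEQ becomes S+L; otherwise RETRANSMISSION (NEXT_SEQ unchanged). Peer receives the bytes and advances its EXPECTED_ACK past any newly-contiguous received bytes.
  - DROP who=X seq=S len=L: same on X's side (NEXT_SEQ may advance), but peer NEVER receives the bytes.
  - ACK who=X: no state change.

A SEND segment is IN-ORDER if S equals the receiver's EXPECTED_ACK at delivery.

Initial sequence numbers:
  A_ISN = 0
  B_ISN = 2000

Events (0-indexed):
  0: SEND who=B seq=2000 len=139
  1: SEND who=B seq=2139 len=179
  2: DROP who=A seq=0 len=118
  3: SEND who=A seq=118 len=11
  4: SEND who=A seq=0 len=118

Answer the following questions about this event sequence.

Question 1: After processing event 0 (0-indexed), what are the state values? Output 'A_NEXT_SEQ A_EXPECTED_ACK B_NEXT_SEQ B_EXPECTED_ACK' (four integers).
After event 0: A_seq=0 A_ack=2139 B_seq=2139 B_ack=0

0 2139 2139 0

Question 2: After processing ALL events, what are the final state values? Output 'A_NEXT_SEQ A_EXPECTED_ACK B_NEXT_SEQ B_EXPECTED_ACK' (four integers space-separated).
Answer: 129 2318 2318 129

Derivation:
After event 0: A_seq=0 A_ack=2139 B_seq=2139 B_ack=0
After event 1: A_seq=0 A_ack=2318 B_seq=2318 B_ack=0
After event 2: A_seq=118 A_ack=2318 B_seq=2318 B_ack=0
After event 3: A_seq=129 A_ack=2318 B_seq=2318 B_ack=0
After event 4: A_seq=129 A_ack=2318 B_seq=2318 B_ack=129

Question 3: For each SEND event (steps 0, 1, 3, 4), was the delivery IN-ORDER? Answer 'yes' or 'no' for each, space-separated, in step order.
Step 0: SEND seq=2000 -> in-order
Step 1: SEND seq=2139 -> in-order
Step 3: SEND seq=118 -> out-of-order
Step 4: SEND seq=0 -> in-order

Answer: yes yes no yes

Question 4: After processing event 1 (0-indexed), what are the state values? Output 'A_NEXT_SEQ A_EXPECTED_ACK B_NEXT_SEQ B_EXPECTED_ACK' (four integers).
After event 0: A_seq=0 A_ack=2139 B_seq=2139 B_ack=0
After event 1: A_seq=0 A_ack=2318 B_seq=2318 B_ack=0

0 2318 2318 0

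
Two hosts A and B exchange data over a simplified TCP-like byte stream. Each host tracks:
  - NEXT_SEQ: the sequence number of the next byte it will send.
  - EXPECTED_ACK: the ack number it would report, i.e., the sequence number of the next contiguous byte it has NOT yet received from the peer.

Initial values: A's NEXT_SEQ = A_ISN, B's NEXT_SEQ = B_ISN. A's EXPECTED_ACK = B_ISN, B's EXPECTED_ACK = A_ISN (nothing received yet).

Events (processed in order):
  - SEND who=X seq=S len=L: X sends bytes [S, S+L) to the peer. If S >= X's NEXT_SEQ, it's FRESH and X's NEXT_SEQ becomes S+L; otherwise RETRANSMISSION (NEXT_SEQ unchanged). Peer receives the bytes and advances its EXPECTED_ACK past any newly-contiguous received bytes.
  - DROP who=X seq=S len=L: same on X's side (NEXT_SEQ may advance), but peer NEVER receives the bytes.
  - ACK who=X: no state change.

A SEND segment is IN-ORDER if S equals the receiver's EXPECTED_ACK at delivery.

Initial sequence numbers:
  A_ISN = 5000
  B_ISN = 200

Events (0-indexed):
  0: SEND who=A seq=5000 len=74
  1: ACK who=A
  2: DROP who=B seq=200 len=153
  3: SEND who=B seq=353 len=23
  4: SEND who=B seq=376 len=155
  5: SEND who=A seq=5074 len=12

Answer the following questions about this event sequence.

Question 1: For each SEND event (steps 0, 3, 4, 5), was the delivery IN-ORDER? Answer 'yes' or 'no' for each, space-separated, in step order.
Answer: yes no no yes

Derivation:
Step 0: SEND seq=5000 -> in-order
Step 3: SEND seq=353 -> out-of-order
Step 4: SEND seq=376 -> out-of-order
Step 5: SEND seq=5074 -> in-order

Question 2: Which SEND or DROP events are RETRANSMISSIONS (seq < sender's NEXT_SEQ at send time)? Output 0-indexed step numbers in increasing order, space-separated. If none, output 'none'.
Answer: none

Derivation:
Step 0: SEND seq=5000 -> fresh
Step 2: DROP seq=200 -> fresh
Step 3: SEND seq=353 -> fresh
Step 4: SEND seq=376 -> fresh
Step 5: SEND seq=5074 -> fresh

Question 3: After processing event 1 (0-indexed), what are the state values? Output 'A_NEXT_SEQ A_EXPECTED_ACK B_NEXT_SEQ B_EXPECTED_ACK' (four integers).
After event 0: A_seq=5074 A_ack=200 B_seq=200 B_ack=5074
After event 1: A_seq=5074 A_ack=200 B_seq=200 B_ack=5074

5074 200 200 5074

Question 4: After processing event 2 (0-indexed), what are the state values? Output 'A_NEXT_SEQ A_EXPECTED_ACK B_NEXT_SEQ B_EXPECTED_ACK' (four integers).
After event 0: A_seq=5074 A_ack=200 B_seq=200 B_ack=5074
After event 1: A_seq=5074 A_ack=200 B_seq=200 B_ack=5074
After event 2: A_seq=5074 A_ack=200 B_seq=353 B_ack=5074

5074 200 353 5074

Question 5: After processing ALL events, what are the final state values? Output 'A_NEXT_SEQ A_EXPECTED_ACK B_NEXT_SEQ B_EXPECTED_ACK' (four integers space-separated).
After event 0: A_seq=5074 A_ack=200 B_seq=200 B_ack=5074
After event 1: A_seq=5074 A_ack=200 B_seq=200 B_ack=5074
After event 2: A_seq=5074 A_ack=200 B_seq=353 B_ack=5074
After event 3: A_seq=5074 A_ack=200 B_seq=376 B_ack=5074
After event 4: A_seq=5074 A_ack=200 B_seq=531 B_ack=5074
After event 5: A_seq=5086 A_ack=200 B_seq=531 B_ack=5086

Answer: 5086 200 531 5086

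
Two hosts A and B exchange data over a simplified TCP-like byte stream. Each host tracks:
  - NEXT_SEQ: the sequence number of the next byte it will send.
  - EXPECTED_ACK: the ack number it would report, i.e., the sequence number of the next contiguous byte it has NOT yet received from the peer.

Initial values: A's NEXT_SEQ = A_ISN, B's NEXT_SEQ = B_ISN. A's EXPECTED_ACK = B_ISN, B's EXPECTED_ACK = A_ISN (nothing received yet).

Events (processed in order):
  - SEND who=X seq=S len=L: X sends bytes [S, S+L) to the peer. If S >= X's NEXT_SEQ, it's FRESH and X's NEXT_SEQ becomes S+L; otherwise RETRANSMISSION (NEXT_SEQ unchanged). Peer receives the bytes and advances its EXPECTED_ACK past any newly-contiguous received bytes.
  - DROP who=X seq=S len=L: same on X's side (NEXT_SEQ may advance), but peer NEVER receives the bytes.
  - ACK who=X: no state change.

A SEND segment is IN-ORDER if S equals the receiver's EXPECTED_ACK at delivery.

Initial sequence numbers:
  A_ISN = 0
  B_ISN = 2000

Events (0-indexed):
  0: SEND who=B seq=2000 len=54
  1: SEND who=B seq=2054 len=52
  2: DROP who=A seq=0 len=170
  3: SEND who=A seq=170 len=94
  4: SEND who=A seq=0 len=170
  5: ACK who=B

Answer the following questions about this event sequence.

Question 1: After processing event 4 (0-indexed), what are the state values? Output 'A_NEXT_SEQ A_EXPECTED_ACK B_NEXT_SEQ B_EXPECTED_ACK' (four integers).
After event 0: A_seq=0 A_ack=2054 B_seq=2054 B_ack=0
After event 1: A_seq=0 A_ack=2106 B_seq=2106 B_ack=0
After event 2: A_seq=170 A_ack=2106 B_seq=2106 B_ack=0
After event 3: A_seq=264 A_ack=2106 B_seq=2106 B_ack=0
After event 4: A_seq=264 A_ack=2106 B_seq=2106 B_ack=264

264 2106 2106 264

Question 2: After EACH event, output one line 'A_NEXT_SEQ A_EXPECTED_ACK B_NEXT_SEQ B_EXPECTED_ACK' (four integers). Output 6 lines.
0 2054 2054 0
0 2106 2106 0
170 2106 2106 0
264 2106 2106 0
264 2106 2106 264
264 2106 2106 264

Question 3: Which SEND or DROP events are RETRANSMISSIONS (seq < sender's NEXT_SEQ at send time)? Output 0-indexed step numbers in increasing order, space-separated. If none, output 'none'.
Step 0: SEND seq=2000 -> fresh
Step 1: SEND seq=2054 -> fresh
Step 2: DROP seq=0 -> fresh
Step 3: SEND seq=170 -> fresh
Step 4: SEND seq=0 -> retransmit

Answer: 4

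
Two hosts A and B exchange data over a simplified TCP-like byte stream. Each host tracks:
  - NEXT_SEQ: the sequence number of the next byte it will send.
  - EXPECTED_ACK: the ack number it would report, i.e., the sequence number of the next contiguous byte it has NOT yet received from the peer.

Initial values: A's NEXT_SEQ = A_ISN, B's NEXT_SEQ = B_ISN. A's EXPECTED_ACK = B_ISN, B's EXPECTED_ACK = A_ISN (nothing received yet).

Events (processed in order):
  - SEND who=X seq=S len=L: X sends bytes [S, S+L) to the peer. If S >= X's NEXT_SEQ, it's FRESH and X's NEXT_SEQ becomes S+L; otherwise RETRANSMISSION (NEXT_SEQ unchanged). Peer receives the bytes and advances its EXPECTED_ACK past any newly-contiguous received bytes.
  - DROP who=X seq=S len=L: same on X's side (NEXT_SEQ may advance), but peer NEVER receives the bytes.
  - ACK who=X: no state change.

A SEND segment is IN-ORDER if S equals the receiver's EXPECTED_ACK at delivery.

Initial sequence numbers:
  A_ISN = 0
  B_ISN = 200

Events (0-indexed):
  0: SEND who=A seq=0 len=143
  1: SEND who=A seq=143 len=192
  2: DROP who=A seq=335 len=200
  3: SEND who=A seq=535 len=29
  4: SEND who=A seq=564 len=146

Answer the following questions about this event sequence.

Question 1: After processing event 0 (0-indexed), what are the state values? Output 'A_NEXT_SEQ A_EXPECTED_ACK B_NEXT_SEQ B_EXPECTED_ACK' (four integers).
After event 0: A_seq=143 A_ack=200 B_seq=200 B_ack=143

143 200 200 143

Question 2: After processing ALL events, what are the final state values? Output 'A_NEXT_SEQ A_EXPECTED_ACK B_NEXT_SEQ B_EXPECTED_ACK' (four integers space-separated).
Answer: 710 200 200 335

Derivation:
After event 0: A_seq=143 A_ack=200 B_seq=200 B_ack=143
After event 1: A_seq=335 A_ack=200 B_seq=200 B_ack=335
After event 2: A_seq=535 A_ack=200 B_seq=200 B_ack=335
After event 3: A_seq=564 A_ack=200 B_seq=200 B_ack=335
After event 4: A_seq=710 A_ack=200 B_seq=200 B_ack=335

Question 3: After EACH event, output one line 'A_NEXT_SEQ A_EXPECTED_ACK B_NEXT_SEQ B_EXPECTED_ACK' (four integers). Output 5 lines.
143 200 200 143
335 200 200 335
535 200 200 335
564 200 200 335
710 200 200 335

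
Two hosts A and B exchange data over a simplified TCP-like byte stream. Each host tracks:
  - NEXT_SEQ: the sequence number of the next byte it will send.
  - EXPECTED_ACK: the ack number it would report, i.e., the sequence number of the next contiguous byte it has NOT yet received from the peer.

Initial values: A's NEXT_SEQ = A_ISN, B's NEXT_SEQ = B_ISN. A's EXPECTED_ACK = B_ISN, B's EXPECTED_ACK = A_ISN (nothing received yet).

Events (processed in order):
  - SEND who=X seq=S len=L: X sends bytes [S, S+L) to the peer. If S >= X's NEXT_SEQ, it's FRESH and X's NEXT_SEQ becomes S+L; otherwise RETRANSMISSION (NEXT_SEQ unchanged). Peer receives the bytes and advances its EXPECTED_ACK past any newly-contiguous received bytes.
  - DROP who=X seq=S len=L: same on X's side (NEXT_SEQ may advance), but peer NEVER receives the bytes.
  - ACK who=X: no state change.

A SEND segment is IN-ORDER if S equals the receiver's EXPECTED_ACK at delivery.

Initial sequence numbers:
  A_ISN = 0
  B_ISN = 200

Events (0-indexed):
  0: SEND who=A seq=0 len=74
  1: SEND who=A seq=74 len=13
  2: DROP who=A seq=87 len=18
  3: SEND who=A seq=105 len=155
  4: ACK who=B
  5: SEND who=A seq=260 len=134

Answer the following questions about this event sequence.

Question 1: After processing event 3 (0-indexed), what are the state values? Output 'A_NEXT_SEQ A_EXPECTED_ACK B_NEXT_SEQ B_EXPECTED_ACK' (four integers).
After event 0: A_seq=74 A_ack=200 B_seq=200 B_ack=74
After event 1: A_seq=87 A_ack=200 B_seq=200 B_ack=87
After event 2: A_seq=105 A_ack=200 B_seq=200 B_ack=87
After event 3: A_seq=260 A_ack=200 B_seq=200 B_ack=87

260 200 200 87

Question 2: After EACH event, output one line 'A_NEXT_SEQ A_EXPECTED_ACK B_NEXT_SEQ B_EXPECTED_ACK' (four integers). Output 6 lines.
74 200 200 74
87 200 200 87
105 200 200 87
260 200 200 87
260 200 200 87
394 200 200 87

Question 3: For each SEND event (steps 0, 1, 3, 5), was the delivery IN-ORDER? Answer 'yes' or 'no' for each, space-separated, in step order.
Answer: yes yes no no

Derivation:
Step 0: SEND seq=0 -> in-order
Step 1: SEND seq=74 -> in-order
Step 3: SEND seq=105 -> out-of-order
Step 5: SEND seq=260 -> out-of-order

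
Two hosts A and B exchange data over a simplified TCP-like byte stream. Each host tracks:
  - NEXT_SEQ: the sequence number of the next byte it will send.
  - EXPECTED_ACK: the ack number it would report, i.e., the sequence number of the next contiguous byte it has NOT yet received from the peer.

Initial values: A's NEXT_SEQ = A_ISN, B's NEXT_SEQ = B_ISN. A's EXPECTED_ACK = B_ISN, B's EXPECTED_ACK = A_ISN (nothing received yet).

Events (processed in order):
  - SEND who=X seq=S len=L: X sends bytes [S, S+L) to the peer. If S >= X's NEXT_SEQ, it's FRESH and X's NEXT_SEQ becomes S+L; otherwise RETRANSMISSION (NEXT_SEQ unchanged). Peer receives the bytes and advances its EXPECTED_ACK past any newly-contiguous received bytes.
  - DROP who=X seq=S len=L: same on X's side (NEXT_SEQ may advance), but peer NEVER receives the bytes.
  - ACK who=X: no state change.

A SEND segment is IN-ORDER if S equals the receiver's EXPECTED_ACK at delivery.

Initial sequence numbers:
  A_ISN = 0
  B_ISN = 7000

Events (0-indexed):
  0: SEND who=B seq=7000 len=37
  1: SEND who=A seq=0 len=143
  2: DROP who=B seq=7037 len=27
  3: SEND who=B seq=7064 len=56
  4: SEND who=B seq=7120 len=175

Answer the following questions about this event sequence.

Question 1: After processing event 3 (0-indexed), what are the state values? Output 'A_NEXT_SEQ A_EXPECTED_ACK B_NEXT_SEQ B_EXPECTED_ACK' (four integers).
After event 0: A_seq=0 A_ack=7037 B_seq=7037 B_ack=0
After event 1: A_seq=143 A_ack=7037 B_seq=7037 B_ack=143
After event 2: A_seq=143 A_ack=7037 B_seq=7064 B_ack=143
After event 3: A_seq=143 A_ack=7037 B_seq=7120 B_ack=143

143 7037 7120 143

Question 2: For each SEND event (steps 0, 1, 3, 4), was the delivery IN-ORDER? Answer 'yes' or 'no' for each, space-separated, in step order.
Step 0: SEND seq=7000 -> in-order
Step 1: SEND seq=0 -> in-order
Step 3: SEND seq=7064 -> out-of-order
Step 4: SEND seq=7120 -> out-of-order

Answer: yes yes no no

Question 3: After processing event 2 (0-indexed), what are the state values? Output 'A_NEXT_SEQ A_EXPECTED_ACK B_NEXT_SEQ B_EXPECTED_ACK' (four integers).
After event 0: A_seq=0 A_ack=7037 B_seq=7037 B_ack=0
After event 1: A_seq=143 A_ack=7037 B_seq=7037 B_ack=143
After event 2: A_seq=143 A_ack=7037 B_seq=7064 B_ack=143

143 7037 7064 143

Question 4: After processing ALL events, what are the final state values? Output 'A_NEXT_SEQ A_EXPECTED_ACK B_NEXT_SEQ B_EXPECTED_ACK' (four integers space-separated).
Answer: 143 7037 7295 143

Derivation:
After event 0: A_seq=0 A_ack=7037 B_seq=7037 B_ack=0
After event 1: A_seq=143 A_ack=7037 B_seq=7037 B_ack=143
After event 2: A_seq=143 A_ack=7037 B_seq=7064 B_ack=143
After event 3: A_seq=143 A_ack=7037 B_seq=7120 B_ack=143
After event 4: A_seq=143 A_ack=7037 B_seq=7295 B_ack=143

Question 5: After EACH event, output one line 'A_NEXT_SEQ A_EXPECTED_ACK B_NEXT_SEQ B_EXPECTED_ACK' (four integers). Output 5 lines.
0 7037 7037 0
143 7037 7037 143
143 7037 7064 143
143 7037 7120 143
143 7037 7295 143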